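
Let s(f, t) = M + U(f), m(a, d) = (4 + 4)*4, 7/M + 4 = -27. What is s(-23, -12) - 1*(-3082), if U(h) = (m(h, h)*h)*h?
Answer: 620303/31 ≈ 20010.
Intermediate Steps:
M = -7/31 (M = 7/(-4 - 27) = 7/(-31) = 7*(-1/31) = -7/31 ≈ -0.22581)
m(a, d) = 32 (m(a, d) = 8*4 = 32)
U(h) = 32*h² (U(h) = (32*h)*h = 32*h²)
s(f, t) = -7/31 + 32*f²
s(-23, -12) - 1*(-3082) = (-7/31 + 32*(-23)²) - 1*(-3082) = (-7/31 + 32*529) + 3082 = (-7/31 + 16928) + 3082 = 524761/31 + 3082 = 620303/31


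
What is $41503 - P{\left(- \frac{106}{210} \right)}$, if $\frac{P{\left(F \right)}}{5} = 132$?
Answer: $40843$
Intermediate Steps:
$P{\left(F \right)} = 660$ ($P{\left(F \right)} = 5 \cdot 132 = 660$)
$41503 - P{\left(- \frac{106}{210} \right)} = 41503 - 660 = 40843$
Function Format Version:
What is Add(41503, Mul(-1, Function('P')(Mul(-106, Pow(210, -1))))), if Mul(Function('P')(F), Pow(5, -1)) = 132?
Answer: 40843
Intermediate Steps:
Function('P')(F) = 660 (Function('P')(F) = Mul(5, 132) = 660)
Add(41503, Mul(-1, Function('P')(Mul(-106, Pow(210, -1))))) = Add(41503, Mul(-1, 660)) = Add(41503, -660) = 40843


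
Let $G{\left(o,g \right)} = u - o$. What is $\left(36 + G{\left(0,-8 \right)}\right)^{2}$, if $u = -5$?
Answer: $961$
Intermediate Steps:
$G{\left(o,g \right)} = -5 - o$
$\left(36 + G{\left(0,-8 \right)}\right)^{2} = \left(36 - 5\right)^{2} = 31^{2} = 961$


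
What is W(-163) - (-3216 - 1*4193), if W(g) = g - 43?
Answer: 7203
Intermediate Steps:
W(g) = -43 + g
W(-163) - (-3216 - 1*4193) = (-43 - 163) - (-3216 - 1*4193) = -206 - (-3216 - 4193) = -206 - 1*(-7409) = -206 + 7409 = 7203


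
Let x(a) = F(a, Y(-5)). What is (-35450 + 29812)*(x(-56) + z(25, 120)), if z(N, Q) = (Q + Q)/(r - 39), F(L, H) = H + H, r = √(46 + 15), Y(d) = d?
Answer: 6754324/73 + 67656*√61/73 ≈ 99764.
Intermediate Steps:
r = √61 ≈ 7.8102
F(L, H) = 2*H
x(a) = -10 (x(a) = 2*(-5) = -10)
z(N, Q) = 2*Q/(-39 + √61) (z(N, Q) = (Q + Q)/(√61 - 39) = (2*Q)/(-39 + √61) = 2*Q/(-39 + √61))
(-35450 + 29812)*(x(-56) + z(25, 120)) = (-35450 + 29812)*(-10 + (-39/730*120 - 1/730*120*√61)) = -5638*(-10 + (-468/73 - 12*√61/73)) = -5638*(-1198/73 - 12*√61/73) = 6754324/73 + 67656*√61/73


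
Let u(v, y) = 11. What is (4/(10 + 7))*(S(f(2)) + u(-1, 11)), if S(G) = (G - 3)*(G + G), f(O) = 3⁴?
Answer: 50588/17 ≈ 2975.8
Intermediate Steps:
f(O) = 81
S(G) = 2*G*(-3 + G) (S(G) = (-3 + G)*(2*G) = 2*G*(-3 + G))
(4/(10 + 7))*(S(f(2)) + u(-1, 11)) = (4/(10 + 7))*(2*81*(-3 + 81) + 11) = (4/17)*(2*81*78 + 11) = ((1/17)*4)*(12636 + 11) = (4/17)*12647 = 50588/17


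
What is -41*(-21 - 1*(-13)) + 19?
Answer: 347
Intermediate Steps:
-41*(-21 - 1*(-13)) + 19 = -41*(-21 + 13) + 19 = -41*(-8) + 19 = 328 + 19 = 347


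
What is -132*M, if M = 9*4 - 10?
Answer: -3432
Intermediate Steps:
M = 26 (M = 36 - 10 = 26)
-132*M = -132*26 = -3432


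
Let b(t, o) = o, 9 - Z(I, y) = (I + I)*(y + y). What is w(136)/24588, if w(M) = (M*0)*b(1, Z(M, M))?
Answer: 0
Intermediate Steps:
Z(I, y) = 9 - 4*I*y (Z(I, y) = 9 - (I + I)*(y + y) = 9 - 2*I*2*y = 9 - 4*I*y)
w(M) = 0 (w(M) = (M*0)*(9 - 4*M*M) = 0*(9 - 4*M²) = 0)
w(136)/24588 = 0/24588 = 0*(1/24588) = 0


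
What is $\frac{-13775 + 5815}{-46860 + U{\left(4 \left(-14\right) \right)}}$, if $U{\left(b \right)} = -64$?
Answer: $\frac{1990}{11731} \approx 0.16964$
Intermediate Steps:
$\frac{-13775 + 5815}{-46860 + U{\left(4 \left(-14\right) \right)}} = \frac{-13775 + 5815}{-46860 - 64} = - \frac{7960}{-46924} = \left(-7960\right) \left(- \frac{1}{46924}\right) = \frac{1990}{11731}$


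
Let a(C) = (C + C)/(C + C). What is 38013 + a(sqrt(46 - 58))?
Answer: 38014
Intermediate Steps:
a(C) = 1 (a(C) = (2*C)/((2*C)) = (2*C)*(1/(2*C)) = 1)
38013 + a(sqrt(46 - 58)) = 38013 + 1 = 38014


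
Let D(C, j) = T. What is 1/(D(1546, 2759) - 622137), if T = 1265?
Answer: -1/620872 ≈ -1.6106e-6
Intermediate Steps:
D(C, j) = 1265
1/(D(1546, 2759) - 622137) = 1/(1265 - 622137) = 1/(-620872) = -1/620872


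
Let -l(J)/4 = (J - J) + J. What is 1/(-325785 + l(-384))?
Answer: -1/324249 ≈ -3.0840e-6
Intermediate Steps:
l(J) = -4*J (l(J) = -4*((J - J) + J) = -4*(0 + J) = -4*J)
1/(-325785 + l(-384)) = 1/(-325785 - 4*(-384)) = 1/(-325785 + 1536) = 1/(-324249) = -1/324249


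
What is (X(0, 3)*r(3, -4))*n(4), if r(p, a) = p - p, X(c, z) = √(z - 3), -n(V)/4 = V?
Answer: 0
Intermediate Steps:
n(V) = -4*V
X(c, z) = √(-3 + z)
r(p, a) = 0
(X(0, 3)*r(3, -4))*n(4) = (√(-3 + 3)*0)*(-4*4) = (√0*0)*(-16) = (0*0)*(-16) = 0*(-16) = 0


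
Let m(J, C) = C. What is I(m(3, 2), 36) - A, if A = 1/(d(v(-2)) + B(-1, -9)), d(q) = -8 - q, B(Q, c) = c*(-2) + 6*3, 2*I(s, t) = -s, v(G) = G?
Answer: -31/30 ≈ -1.0333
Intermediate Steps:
I(s, t) = -s/2 (I(s, t) = (-s)/2 = -s/2)
B(Q, c) = 18 - 2*c (B(Q, c) = -2*c + 18 = 18 - 2*c)
A = 1/30 (A = 1/((-8 - 1*(-2)) + (18 - 2*(-9))) = 1/((-8 + 2) + (18 + 18)) = 1/(-6 + 36) = 1/30 ≈ 0.033333)
I(m(3, 2), 36) - A = -½*2 - 1*1/30 = -1 - 1/30 = -31/30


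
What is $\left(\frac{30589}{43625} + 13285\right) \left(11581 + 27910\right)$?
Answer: $\frac{22888537904574}{43625} \approx 5.2467 \cdot 10^{8}$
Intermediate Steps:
$\left(\frac{30589}{43625} + 13285\right) \left(11581 + 27910\right) = \left(30589 \cdot \frac{1}{43625} + 13285\right) 39491 = \left(\frac{30589}{43625} + 13285\right) 39491 = \frac{579588714}{43625} \cdot 39491 = \frac{22888537904574}{43625}$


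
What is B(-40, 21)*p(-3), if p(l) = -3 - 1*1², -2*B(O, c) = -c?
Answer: -42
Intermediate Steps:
B(O, c) = c/2 (B(O, c) = -(-1)*c/2 = c/2)
p(l) = -4 (p(l) = -3 - 1*1 = -3 - 1 = -4)
B(-40, 21)*p(-3) = ((½)*21)*(-4) = (21/2)*(-4) = -42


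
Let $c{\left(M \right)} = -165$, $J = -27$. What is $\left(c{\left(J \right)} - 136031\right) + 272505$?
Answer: $136309$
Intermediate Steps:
$\left(c{\left(J \right)} - 136031\right) + 272505 = \left(-165 - 136031\right) + 272505 = -136196 + 272505 = 136309$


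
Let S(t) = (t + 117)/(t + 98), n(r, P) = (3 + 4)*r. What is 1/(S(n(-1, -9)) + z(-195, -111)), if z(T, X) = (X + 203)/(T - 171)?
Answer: 16653/15944 ≈ 1.0445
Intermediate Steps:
z(T, X) = (203 + X)/(-171 + T)
n(r, P) = 7*r
S(t) = (117 + t)/(98 + t)
1/(S(n(-1, -9)) + z(-195, -111)) = 1/((117 + 7*(-1))/(98 + 7*(-1)) + (203 - 111)/(-171 - 195)) = 1/((117 - 7)/(98 - 7) + 92/(-366)) = 1/(110/91 - 1/366*92) = 1/((1/91)*110 - 46/183) = 1/(110/91 - 46/183) = 1/(15944/16653) = 16653/15944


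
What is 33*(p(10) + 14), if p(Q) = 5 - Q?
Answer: 297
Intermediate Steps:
33*(p(10) + 14) = 33*((5 - 1*10) + 14) = 33*((5 - 10) + 14) = 33*(-5 + 14) = 33*9 = 297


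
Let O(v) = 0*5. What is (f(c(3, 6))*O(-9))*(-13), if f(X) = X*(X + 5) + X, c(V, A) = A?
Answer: 0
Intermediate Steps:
O(v) = 0
f(X) = X + X*(5 + X) (f(X) = X*(5 + X) + X = X + X*(5 + X))
(f(c(3, 6))*O(-9))*(-13) = ((6*(6 + 6))*0)*(-13) = ((6*12)*0)*(-13) = (72*0)*(-13) = 0*(-13) = 0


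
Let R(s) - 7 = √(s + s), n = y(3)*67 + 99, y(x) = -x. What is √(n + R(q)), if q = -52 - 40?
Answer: √(-95 + 2*I*√46) ≈ 0.69409 + 9.7715*I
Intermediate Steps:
n = -102 (n = -1*3*67 + 99 = -3*67 + 99 = -201 + 99 = -102)
q = -92
R(s) = 7 + √2*√s (R(s) = 7 + √(s + s) = 7 + √(2*s) = 7 + √2*√s)
√(n + R(q)) = √(-102 + (7 + √2*√(-92))) = √(-102 + (7 + √2*(2*I*√23))) = √(-102 + (7 + 2*I*√46)) = √(-95 + 2*I*√46)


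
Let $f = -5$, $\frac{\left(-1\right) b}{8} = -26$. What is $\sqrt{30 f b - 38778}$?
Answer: $i \sqrt{69978} \approx 264.53 i$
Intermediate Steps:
$b = 208$ ($b = \left(-8\right) \left(-26\right) = 208$)
$\sqrt{30 f b - 38778} = \sqrt{30 \left(-5\right) 208 - 38778} = \sqrt{\left(-150\right) 208 - 38778} = \sqrt{-31200 - 38778} = \sqrt{-69978} = i \sqrt{69978}$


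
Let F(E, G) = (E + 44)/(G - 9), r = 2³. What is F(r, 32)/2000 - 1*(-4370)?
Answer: 50255013/11500 ≈ 4370.0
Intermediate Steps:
r = 8
F(E, G) = (44 + E)/(-9 + G)
F(r, 32)/2000 - 1*(-4370) = ((44 + 8)/(-9 + 32))/2000 - 1*(-4370) = (52/23)*(1/2000) + 4370 = 13/11500 + 4370 = 50255013/11500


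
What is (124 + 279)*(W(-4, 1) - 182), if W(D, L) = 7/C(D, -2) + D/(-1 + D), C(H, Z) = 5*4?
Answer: -1457651/20 ≈ -72883.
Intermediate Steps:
C(H, Z) = 20
W(D, L) = 7/20 + D/(-1 + D)
(124 + 279)*(W(-4, 1) - 182) = (124 + 279)*((-7 + 27*(-4))/(20*(-1 - 4)) - 182) = 403*((1/20)*(-7 - 108)/(-5) - 182) = 403*((1/20)*(-1/5)*(-115) - 182) = 403*(23/20 - 182) = 403*(-3617/20) = -1457651/20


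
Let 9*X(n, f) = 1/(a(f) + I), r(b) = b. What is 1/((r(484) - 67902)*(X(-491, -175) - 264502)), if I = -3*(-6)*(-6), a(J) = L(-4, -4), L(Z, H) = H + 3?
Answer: 981/17493384182534 ≈ 5.6078e-11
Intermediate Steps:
L(Z, H) = 3 + H
a(J) = -1 (a(J) = 3 - 4 = -1)
I = -108 (I = 18*(-6) = -108)
X(n, f) = -1/981 (X(n, f) = 1/(9*(-1 - 108)) = (1/9)/(-109) = (1/9)*(-1/109) = -1/981)
1/((r(484) - 67902)*(X(-491, -175) - 264502)) = 1/((484 - 67902)*(-1/981 - 264502)) = 1/(-67418*(-259476463/981)) = 1/(17493384182534/981) = 981/17493384182534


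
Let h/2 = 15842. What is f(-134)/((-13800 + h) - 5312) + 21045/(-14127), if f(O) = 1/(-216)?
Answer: -19049601989/12787534368 ≈ -1.4897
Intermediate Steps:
h = 31684 (h = 2*15842 = 31684)
f(O) = -1/216
f(-134)/((-13800 + h) - 5312) + 21045/(-14127) = -1/(216*((-13800 + 31684) - 5312)) + 21045/(-14127) = -1/(216*(17884 - 5312)) + 21045*(-1/14127) = -1/216/12572 - 7015/4709 = -1/216*1/12572 - 7015/4709 = -1/2715552 - 7015/4709 = -19049601989/12787534368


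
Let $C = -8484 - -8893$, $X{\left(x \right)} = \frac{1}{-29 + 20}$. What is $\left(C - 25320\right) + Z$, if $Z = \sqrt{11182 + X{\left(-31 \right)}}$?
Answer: $-24911 + \frac{\sqrt{100637}}{3} \approx -24805.0$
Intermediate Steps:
$X{\left(x \right)} = - \frac{1}{9}$ ($X{\left(x \right)} = \frac{1}{-9} = - \frac{1}{9}$)
$Z = \frac{\sqrt{100637}}{3}$ ($Z = \sqrt{11182 - \frac{1}{9}} = \sqrt{\frac{100637}{9}} = \frac{\sqrt{100637}}{3} \approx 105.74$)
$C = 409$ ($C = -8484 + 8893 = 409$)
$\left(C - 25320\right) + Z = \left(409 - 25320\right) + \frac{\sqrt{100637}}{3} = -24911 + \frac{\sqrt{100637}}{3}$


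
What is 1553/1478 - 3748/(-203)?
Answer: 5854803/300034 ≈ 19.514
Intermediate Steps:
1553/1478 - 3748/(-203) = 1553*(1/1478) - 3748*(-1/203) = 1553/1478 + 3748/203 = 5854803/300034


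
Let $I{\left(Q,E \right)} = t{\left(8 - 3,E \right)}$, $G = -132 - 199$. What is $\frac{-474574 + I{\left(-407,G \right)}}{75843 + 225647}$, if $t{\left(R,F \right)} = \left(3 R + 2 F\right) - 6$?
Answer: $- \frac{475227}{301490} \approx -1.5763$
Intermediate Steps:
$t{\left(R,F \right)} = -6 + 2 F + 3 R$ ($t{\left(R,F \right)} = \left(2 F + 3 R\right) - 6 = -6 + 2 F + 3 R$)
$G = -331$ ($G = -132 - 199 = -331$)
$I{\left(Q,E \right)} = 9 + 2 E$ ($I{\left(Q,E \right)} = -6 + 2 E + 3 \left(8 - 3\right) = -6 + 2 E + 3 \cdot 5 = -6 + 2 E + 15 = 9 + 2 E$)
$\frac{-474574 + I{\left(-407,G \right)}}{75843 + 225647} = \frac{-474574 + \left(9 + 2 \left(-331\right)\right)}{75843 + 225647} = \frac{-474574 + \left(9 - 662\right)}{301490} = \left(-474574 - 653\right) \frac{1}{301490} = \left(-475227\right) \frac{1}{301490} = - \frac{475227}{301490}$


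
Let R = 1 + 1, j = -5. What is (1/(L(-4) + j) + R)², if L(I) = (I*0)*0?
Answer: 81/25 ≈ 3.2400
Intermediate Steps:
R = 2
L(I) = 0 (L(I) = 0*0 = 0)
(1/(L(-4) + j) + R)² = (1/(0 - 5) + 2)² = (1/(-5) + 2)² = (-⅕ + 2)² = (9/5)² = 81/25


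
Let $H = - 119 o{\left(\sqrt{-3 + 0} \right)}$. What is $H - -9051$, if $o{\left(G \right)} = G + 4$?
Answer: $8575 - 119 i \sqrt{3} \approx 8575.0 - 206.11 i$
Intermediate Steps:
$o{\left(G \right)} = 4 + G$
$H = -476 - 119 i \sqrt{3}$ ($H = - 119 \left(4 + \sqrt{-3 + 0}\right) = - 119 \left(4 + \sqrt{-3}\right) = - 119 \left(4 + i \sqrt{3}\right) = -476 - 119 i \sqrt{3} \approx -476.0 - 206.11 i$)
$H - -9051 = \left(-476 - 119 i \sqrt{3}\right) - -9051 = \left(-476 - 119 i \sqrt{3}\right) + 9051 = 8575 - 119 i \sqrt{3}$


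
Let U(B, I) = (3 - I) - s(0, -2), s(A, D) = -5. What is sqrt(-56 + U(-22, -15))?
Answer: I*sqrt(33) ≈ 5.7446*I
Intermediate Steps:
U(B, I) = 8 - I (U(B, I) = (3 - I) - 1*(-5) = (3 - I) + 5 = 8 - I)
sqrt(-56 + U(-22, -15)) = sqrt(-56 + (8 - 1*(-15))) = sqrt(-56 + (8 + 15)) = sqrt(-56 + 23) = sqrt(-33) = I*sqrt(33)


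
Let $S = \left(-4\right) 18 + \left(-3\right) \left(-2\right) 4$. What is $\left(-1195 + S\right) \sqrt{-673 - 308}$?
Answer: $- 3729 i \sqrt{109} \approx - 38932.0 i$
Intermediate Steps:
$S = -48$ ($S = -72 + 6 \cdot 4 = -72 + 24 = -48$)
$\left(-1195 + S\right) \sqrt{-673 - 308} = \left(-1195 - 48\right) \sqrt{-673 - 308} = - 1243 \sqrt{-981} = - 1243 \cdot 3 i \sqrt{109} = - 3729 i \sqrt{109}$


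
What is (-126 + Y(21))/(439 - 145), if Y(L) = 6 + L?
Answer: -33/98 ≈ -0.33673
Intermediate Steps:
(-126 + Y(21))/(439 - 145) = (-126 + (6 + 21))/(439 - 145) = (-126 + 27)/294 = -99*1/294 = -33/98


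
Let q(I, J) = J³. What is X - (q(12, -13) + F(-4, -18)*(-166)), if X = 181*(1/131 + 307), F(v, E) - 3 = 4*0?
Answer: 7632503/131 ≈ 58263.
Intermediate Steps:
F(v, E) = 3 (F(v, E) = 3 + 4*0 = 3 + 0 = 3)
X = 7279458/131 (X = 181*(1/131 + 307) = 181*(40218/131) = 7279458/131 ≈ 55568.)
X - (q(12, -13) + F(-4, -18)*(-166)) = 7279458/131 - ((-13)³ + 3*(-166)) = 7279458/131 - (-2197 - 498) = 7279458/131 - 1*(-2695) = 7279458/131 + 2695 = 7632503/131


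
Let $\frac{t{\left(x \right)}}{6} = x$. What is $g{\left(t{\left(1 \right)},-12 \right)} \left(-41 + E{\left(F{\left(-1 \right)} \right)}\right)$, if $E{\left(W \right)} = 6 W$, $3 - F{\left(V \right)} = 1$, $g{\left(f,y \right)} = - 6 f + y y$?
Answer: $-3132$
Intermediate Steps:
$t{\left(x \right)} = 6 x$
$g{\left(f,y \right)} = y^{2} - 6 f$ ($g{\left(f,y \right)} = - 6 f + y^{2} = y^{2} - 6 f$)
$F{\left(V \right)} = 2$ ($F{\left(V \right)} = 3 - 1 = 2$)
$g{\left(t{\left(1 \right)},-12 \right)} \left(-41 + E{\left(F{\left(-1 \right)} \right)}\right) = \left(\left(-12\right)^{2} - 6 \cdot 6 \cdot 1\right) \left(-41 + 6 \cdot 2\right) = \left(144 - 36\right) \left(-41 + 12\right) = \left(144 - 36\right) \left(-29\right) = 108 \left(-29\right) = -3132$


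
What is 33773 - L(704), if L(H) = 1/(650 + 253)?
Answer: 30497018/903 ≈ 33773.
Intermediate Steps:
L(H) = 1/903
33773 - L(704) = 33773 - 1*1/903 = 33773 - 1/903 = 30497018/903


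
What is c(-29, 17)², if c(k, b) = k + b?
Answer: 144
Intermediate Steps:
c(k, b) = b + k
c(-29, 17)² = (17 - 29)² = (-12)² = 144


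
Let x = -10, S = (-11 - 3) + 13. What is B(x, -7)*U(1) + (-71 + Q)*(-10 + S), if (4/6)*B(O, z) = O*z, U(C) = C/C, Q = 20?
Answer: 666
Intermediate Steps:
S = -1 (S = -14 + 13 = -1)
U(C) = 1
B(O, z) = 3*O*z/2 (B(O, z) = 3*(O*z)/2 = 3*O*z/2)
B(x, -7)*U(1) + (-71 + Q)*(-10 + S) = ((3/2)*(-10)*(-7))*1 + (-71 + 20)*(-10 - 1) = 105*1 - 51*(-11) = 105 + 561 = 666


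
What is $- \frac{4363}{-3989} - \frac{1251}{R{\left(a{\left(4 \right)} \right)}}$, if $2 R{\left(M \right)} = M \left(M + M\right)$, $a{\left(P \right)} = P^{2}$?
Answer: $- \frac{3873311}{1021184} \approx -3.793$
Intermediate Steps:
$R{\left(M \right)} = M^{2}$ ($R{\left(M \right)} = \frac{M \left(M + M\right)}{2} = \frac{M 2 M}{2} = \frac{2 M^{2}}{2} = M^{2}$)
$- \frac{4363}{-3989} - \frac{1251}{R{\left(a{\left(4 \right)} \right)}} = - \frac{4363}{-3989} - \frac{1251}{\left(4^{2}\right)^{2}} = \left(-4363\right) \left(- \frac{1}{3989}\right) - \frac{1251}{16^{2}} = \frac{4363}{3989} - \frac{1251}{256} = - \frac{3873311}{1021184}$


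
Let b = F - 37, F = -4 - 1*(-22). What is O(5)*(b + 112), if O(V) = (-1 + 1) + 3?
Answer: 279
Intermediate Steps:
F = 18 (F = -4 + 22 = 18)
b = -19 (b = 18 - 37 = -19)
O(V) = 3 (O(V) = 0 + 3 = 3)
O(5)*(b + 112) = 3*(-19 + 112) = 3*93 = 279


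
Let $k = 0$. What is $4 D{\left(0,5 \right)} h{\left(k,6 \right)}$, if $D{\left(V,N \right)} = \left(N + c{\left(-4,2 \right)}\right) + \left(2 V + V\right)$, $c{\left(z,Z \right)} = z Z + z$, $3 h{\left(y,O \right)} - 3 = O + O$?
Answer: $-140$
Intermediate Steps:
$h{\left(y,O \right)} = 1 + \frac{2 O}{3}$ ($h{\left(y,O \right)} = 1 + \frac{O + O}{3} = 1 + \frac{2 O}{3}$)
$c{\left(z,Z \right)} = z + Z z$ ($c{\left(z,Z \right)} = Z z + z = z + Z z$)
$D{\left(V,N \right)} = -12 + N + 3 V$ ($D{\left(V,N \right)} = \left(N - 4 \left(1 + 2\right)\right) + \left(2 V + V\right) = \left(N - 12\right) + 3 V = \left(-12 + N\right) + 3 V = -12 + N + 3 V$)
$4 D{\left(0,5 \right)} h{\left(k,6 \right)} = 4 \left(-12 + 5 + 3 \cdot 0\right) \left(1 + \frac{2}{3} \cdot 6\right) = 4 \left(-12 + 5 + 0\right) \left(1 + 4\right) = 4 \left(-7\right) 5 = \left(-28\right) 5 = -140$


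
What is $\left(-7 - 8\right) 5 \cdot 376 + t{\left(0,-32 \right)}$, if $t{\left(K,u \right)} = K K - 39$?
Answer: $-28239$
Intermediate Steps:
$t{\left(K,u \right)} = -39 + K^{2}$ ($t{\left(K,u \right)} = K^{2} - 39 = -39 + K^{2}$)
$\left(-7 - 8\right) 5 \cdot 376 + t{\left(0,-32 \right)} = \left(-7 - 8\right) 5 \cdot 376 - \left(39 - 0^{2}\right) = \left(-15\right) 5 \cdot 376 + \left(-39 + 0\right) = \left(-75\right) 376 - 39 = -28200 - 39 = -28239$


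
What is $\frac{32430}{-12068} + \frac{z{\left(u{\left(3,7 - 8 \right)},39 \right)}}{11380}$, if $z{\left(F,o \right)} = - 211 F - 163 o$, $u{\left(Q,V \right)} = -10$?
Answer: $- \frac{105076549}{34333460} \approx -3.0605$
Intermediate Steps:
$\frac{32430}{-12068} + \frac{z{\left(u{\left(3,7 - 8 \right)},39 \right)}}{11380} = \frac{32430}{-12068} + \frac{\left(-211\right) \left(-10\right) - 6357}{11380} = 32430 \left(- \frac{1}{12068}\right) + \left(2110 - 6357\right) \frac{1}{11380} = - \frac{16215}{6034} - \frac{4247}{11380} = - \frac{105076549}{34333460}$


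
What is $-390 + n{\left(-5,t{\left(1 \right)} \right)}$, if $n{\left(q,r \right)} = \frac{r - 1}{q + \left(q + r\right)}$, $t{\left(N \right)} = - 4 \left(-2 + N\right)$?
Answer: $- \frac{781}{2} \approx -390.5$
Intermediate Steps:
$t{\left(N \right)} = 8 - 4 N$
$n{\left(q,r \right)} = \frac{-1 + r}{r + 2 q}$
$-390 + n{\left(-5,t{\left(1 \right)} \right)} = -390 + \frac{-1 + \left(8 - 4\right)}{\left(8 - 4\right) + 2 \left(-5\right)} = -390 + \frac{-1 + \left(8 - 4\right)}{\left(8 - 4\right) - 10} = -390 + \frac{-1 + 4}{4 - 10} = -390 + \frac{1}{-6} \cdot 3 = -390 - \frac{1}{2} = - \frac{781}{2}$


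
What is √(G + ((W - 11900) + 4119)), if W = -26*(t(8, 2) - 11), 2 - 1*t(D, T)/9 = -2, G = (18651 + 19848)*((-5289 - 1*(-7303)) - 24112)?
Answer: I*√850759333 ≈ 29168.0*I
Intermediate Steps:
G = -850750902 (G = 38499*((-5289 + 7303) - 24112) = 38499*(2014 - 24112) = 38499*(-22098) = -850750902)
t(D, T) = 36 (t(D, T) = 18 - 9*(-2) = 18 + 18 = 36)
W = -650 (W = -26*(36 - 11) = -26*25 = -650)
√(G + ((W - 11900) + 4119)) = √(-850750902 + ((-650 - 11900) + 4119)) = √(-850750902 + (-12550 + 4119)) = √(-850750902 - 8431) = √(-850759333) = I*√850759333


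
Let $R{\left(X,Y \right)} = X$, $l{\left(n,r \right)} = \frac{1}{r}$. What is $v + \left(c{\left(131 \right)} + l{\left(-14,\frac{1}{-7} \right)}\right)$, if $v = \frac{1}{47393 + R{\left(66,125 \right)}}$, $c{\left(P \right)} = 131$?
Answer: $\frac{5884917}{47459} \approx 124.0$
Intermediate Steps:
$v = \frac{1}{47459}$ ($v = \frac{1}{47393 + 66} = \frac{1}{47459} \approx 2.1071 \cdot 10^{-5}$)
$v + \left(c{\left(131 \right)} + l{\left(-14,\frac{1}{-7} \right)}\right) = \frac{1}{47459} + \left(131 + \frac{1}{\frac{1}{-7}}\right) = \frac{1}{47459} + \left(131 + \frac{1}{- \frac{1}{7}}\right) = \frac{1}{47459} + \left(131 - 7\right) = \frac{1}{47459} + 124 = \frac{5884917}{47459}$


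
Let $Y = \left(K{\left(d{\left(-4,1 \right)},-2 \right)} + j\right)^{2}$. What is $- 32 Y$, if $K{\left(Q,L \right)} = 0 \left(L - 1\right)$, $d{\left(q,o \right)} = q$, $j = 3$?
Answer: $-288$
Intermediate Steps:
$K{\left(Q,L \right)} = 0$ ($K{\left(Q,L \right)} = 0 \left(-1 + L\right) = 0$)
$Y = 9$ ($Y = \left(0 + 3\right)^{2} = 3^{2} = 9$)
$- 32 Y = \left(-32\right) 9 = -288$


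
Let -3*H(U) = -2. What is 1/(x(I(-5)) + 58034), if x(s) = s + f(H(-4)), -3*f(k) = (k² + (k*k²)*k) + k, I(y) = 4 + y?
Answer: 243/14101913 ≈ 1.7232e-5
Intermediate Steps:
H(U) = ⅔ (H(U) = -⅓*(-2) = ⅔)
f(k) = -k/3 - k²/3 - k⁴/3 (f(k) = -((k² + (k*k²)*k) + k)/3 = -((k² + k³*k) + k)/3 = -((k² + k⁴) + k)/3 = -(k + k² + k⁴)/3 = -k/3 - k²/3 - k⁴/3)
x(s) = -106/243 + s (x(s) = s - ⅓*⅔*(1 + ⅔ + (⅔)³) = s - ⅓*⅔*(1 + ⅔ + 8/27) = s - ⅓*⅔*53/27 = s - 106/243 = -106/243 + s)
1/(x(I(-5)) + 58034) = 1/((-106/243 + (4 - 5)) + 58034) = 1/((-106/243 - 1) + 58034) = 1/(-349/243 + 58034) = 1/(14101913/243) = 243/14101913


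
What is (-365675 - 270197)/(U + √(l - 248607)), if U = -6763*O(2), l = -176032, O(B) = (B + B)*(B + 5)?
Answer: 120411265408/35859149135 + 635872*I*√424639/35859149135 ≈ 3.3579 + 0.011555*I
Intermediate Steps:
O(B) = 2*B*(5 + B) (O(B) = (2*B)*(5 + B) = 2*B*(5 + B))
U = -189364 (U = -13526*2*(5 + 2) = -13526*2*7 = -6763*28 = -189364)
(-365675 - 270197)/(U + √(l - 248607)) = (-365675 - 270197)/(-189364 + √(-176032 - 248607)) = -635872/(-189364 + √(-424639)) = -635872/(-189364 + I*√424639)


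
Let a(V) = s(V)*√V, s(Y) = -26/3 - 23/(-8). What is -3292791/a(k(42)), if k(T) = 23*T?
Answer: 13171164*√966/22379 ≈ 18292.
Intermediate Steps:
s(Y) = -139/24 (s(Y) = -26*⅓ - 23*(-⅛) = -26/3 + 23/8 = -139/24)
a(V) = -139*√V/24
-3292791/a(k(42)) = -3292791*(-4*√966/22379) = -(-13171164)*√966/22379 = 13171164*√966/22379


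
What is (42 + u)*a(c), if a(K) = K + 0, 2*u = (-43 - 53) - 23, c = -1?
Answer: 35/2 ≈ 17.500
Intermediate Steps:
u = -119/2 (u = ((-43 - 53) - 23)/2 = (-96 - 23)/2 = (1/2)*(-119) = -119/2 ≈ -59.500)
a(K) = K
(42 + u)*a(c) = (42 - 119/2)*(-1) = -35/2*(-1) = 35/2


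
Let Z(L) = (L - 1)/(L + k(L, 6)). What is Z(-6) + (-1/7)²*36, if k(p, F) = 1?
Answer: 523/245 ≈ 2.1347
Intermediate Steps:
Z(L) = (-1 + L)/(1 + L) (Z(L) = (L - 1)/(L + 1) = (-1 + L)/(1 + L))
Z(-6) + (-1/7)²*36 = (-1 - 6)/(1 - 6) + (-1/7)²*36 = -7/(-5) + (-1*⅐)²*36 = -⅕*(-7) + (-⅐)²*36 = 7/5 + (1/49)*36 = 7/5 + 36/49 = 523/245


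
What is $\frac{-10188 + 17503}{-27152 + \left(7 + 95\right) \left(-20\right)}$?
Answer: $- \frac{7315}{29192} \approx -0.25058$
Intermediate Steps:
$\frac{-10188 + 17503}{-27152 + \left(7 + 95\right) \left(-20\right)} = \frac{7315}{-27152 + 102 \left(-20\right)} = \frac{7315}{-27152 - 2040} = \frac{7315}{-29192} = 7315 \left(- \frac{1}{29192}\right) = - \frac{7315}{29192}$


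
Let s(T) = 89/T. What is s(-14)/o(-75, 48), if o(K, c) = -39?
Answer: 89/546 ≈ 0.16300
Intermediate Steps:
s(-14)/o(-75, 48) = (89/(-14))/(-39) = (89*(-1/14))*(-1/39) = -89/14*(-1/39) = 89/546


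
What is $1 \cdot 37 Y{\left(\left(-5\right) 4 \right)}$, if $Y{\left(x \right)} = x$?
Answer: $-740$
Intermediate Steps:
$1 \cdot 37 Y{\left(\left(-5\right) 4 \right)} = 1 \cdot 37 \left(\left(-5\right) 4\right) = 37 \left(-20\right) = -740$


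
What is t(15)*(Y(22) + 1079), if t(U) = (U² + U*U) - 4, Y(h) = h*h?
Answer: 697098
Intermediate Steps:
Y(h) = h²
t(U) = -4 + 2*U² (t(U) = (U² + U²) - 4 = 2*U² - 4 = -4 + 2*U²)
t(15)*(Y(22) + 1079) = (-4 + 2*15²)*(22² + 1079) = (-4 + 2*225)*(484 + 1079) = (-4 + 450)*1563 = 446*1563 = 697098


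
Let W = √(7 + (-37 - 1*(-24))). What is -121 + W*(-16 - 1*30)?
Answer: -121 - 46*I*√6 ≈ -121.0 - 112.68*I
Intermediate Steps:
W = I*√6 (W = √(7 + (-37 + 24)) = √(7 - 13) = √(-6) = I*√6 ≈ 2.4495*I)
-121 + W*(-16 - 1*30) = -121 + (I*√6)*(-16 - 1*30) = -121 + (I*√6)*(-16 - 30) = -121 + (I*√6)*(-46) = -121 - 46*I*√6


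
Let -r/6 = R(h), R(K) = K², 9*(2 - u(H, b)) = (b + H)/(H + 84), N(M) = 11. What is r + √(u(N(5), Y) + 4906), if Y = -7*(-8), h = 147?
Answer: -129654 + √398645935/285 ≈ -1.2958e+5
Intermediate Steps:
Y = 56
u(H, b) = 2 - (H + b)/(9*(84 + H)) (u(H, b) = 2 - (b + H)/(9*(H + 84)) = 2 - (H + b)/(9*(84 + H)))
r = -129654 (r = -6*147² = -6*21609 = -129654)
r + √(u(N(5), Y) + 4906) = -129654 + √((1512 - 1*56 + 17*11)/(9*(84 + 11)) + 4906) = -129654 + √((⅑)*(1512 - 56 + 187)/95 + 4906) = -129654 + √((⅑)*(1/95)*1643 + 4906) = -129654 + √(1643/855 + 4906) = -129654 + √(4196273/855) = -129654 + √398645935/285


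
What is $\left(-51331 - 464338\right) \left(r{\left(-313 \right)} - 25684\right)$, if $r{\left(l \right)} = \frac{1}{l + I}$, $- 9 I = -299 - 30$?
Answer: $\frac{32952177819869}{2488} \approx 1.3244 \cdot 10^{10}$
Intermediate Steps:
$I = \frac{329}{9}$ ($I = - \frac{-299 - 30}{9} = \left(- \frac{1}{9}\right) \left(-329\right) = \frac{329}{9} \approx 36.556$)
$r{\left(l \right)} = \frac{1}{\frac{329}{9} + l}$ ($r{\left(l \right)} = \frac{1}{l + \frac{329}{9}} = \frac{1}{\frac{329}{9} + l}$)
$\left(-51331 - 464338\right) \left(r{\left(-313 \right)} - 25684\right) = \left(-51331 - 464338\right) \left(\frac{9}{329 + 9 \left(-313\right)} - 25684\right) = - 515669 \left(\frac{9}{329 - 2817} - 25684\right) = - 515669 \left(\frac{9}{-2488} - 25684\right) = - 515669 \left(9 \left(- \frac{1}{2488}\right) - 25684\right) = - 515669 \left(- \frac{9}{2488} - 25684\right) = \left(-515669\right) \left(- \frac{63901801}{2488}\right) = \frac{32952177819869}{2488}$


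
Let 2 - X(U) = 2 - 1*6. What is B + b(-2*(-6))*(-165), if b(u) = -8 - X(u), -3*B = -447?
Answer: 2459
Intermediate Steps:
B = 149 (B = -1/3*(-447) = 149)
X(U) = 6 (X(U) = 2 - (2 - 1*6) = 2 - (2 - 6) = 2 - 1*(-4) = 2 + 4 = 6)
b(u) = -14 (b(u) = -8 - 1*6 = -8 - 6 = -14)
B + b(-2*(-6))*(-165) = 149 - 14*(-165) = 149 + 2310 = 2459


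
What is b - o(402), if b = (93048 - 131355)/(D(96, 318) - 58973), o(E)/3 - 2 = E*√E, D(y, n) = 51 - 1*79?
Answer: -105233/19667 - 1206*√402 ≈ -24186.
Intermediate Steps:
D(y, n) = -28 (D(y, n) = 51 - 79 = -28)
o(E) = 6 + 3*E^(3/2) (o(E) = 6 + 3*(E*√E) = 6 + 3*E^(3/2))
b = 12769/19667 (b = (93048 - 131355)/(-28 - 58973) = -38307/(-59001) = -38307*(-1/59001) = 12769/19667 ≈ 0.64926)
b - o(402) = 12769/19667 - (6 + 3*402^(3/2)) = 12769/19667 - (6 + 3*(402*√402)) = 12769/19667 - (6 + 1206*√402) = 12769/19667 + (-6 - 1206*√402) = -105233/19667 - 1206*√402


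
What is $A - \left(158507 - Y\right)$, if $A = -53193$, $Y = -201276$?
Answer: $-412976$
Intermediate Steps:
$A - \left(158507 - Y\right) = -53193 - \left(158507 - -201276\right) = -53193 - \left(158507 + 201276\right) = -53193 - 359783 = -412976$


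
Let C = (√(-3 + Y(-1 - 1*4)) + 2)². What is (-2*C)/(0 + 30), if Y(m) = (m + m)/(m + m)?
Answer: -(2 + I*√2)²/15 ≈ -0.13333 - 0.37712*I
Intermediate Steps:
Y(m) = 1 (Y(m) = (2*m)/((2*m)) = (2*m)*(1/(2*m)) = 1)
C = (2 + I*√2)² (C = (√(-3 + 1) + 2)² = (√(-2) + 2)² = (I*√2 + 2)² = (2 + I*√2)² ≈ 2.0 + 5.6569*I)
(-2*C)/(0 + 30) = (-2*(2 + I*√2)²)/(0 + 30) = -2*(2 + I*√2)²/30 = -2*(2 + I*√2)²*(1/30) = -(2 + I*√2)²/15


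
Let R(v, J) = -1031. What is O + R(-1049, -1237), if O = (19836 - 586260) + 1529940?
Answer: 962485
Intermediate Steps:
O = 963516 (O = -566424 + 1529940 = 963516)
O + R(-1049, -1237) = 963516 - 1031 = 962485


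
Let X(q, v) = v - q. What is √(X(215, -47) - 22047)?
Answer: I*√22309 ≈ 149.36*I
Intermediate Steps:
√(X(215, -47) - 22047) = √((-47 - 1*215) - 22047) = √((-47 - 215) - 22047) = √(-262 - 22047) = √(-22309) = I*√22309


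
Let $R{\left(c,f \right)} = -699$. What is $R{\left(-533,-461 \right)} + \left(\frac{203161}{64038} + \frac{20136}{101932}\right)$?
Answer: $- \frac{1135184848391}{1631880354} \approx -695.63$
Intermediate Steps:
$R{\left(-533,-461 \right)} + \left(\frac{203161}{64038} + \frac{20136}{101932}\right) = -699 + \left(\frac{203161}{64038} + \frac{20136}{101932}\right) = -699 + \left(203161 \cdot \frac{1}{64038} + 20136 \cdot \frac{1}{101932}\right) = -699 + \left(\frac{203161}{64038} + \frac{5034}{25483}\right) = -699 + \frac{5499519055}{1631880354} = - \frac{1135184848391}{1631880354}$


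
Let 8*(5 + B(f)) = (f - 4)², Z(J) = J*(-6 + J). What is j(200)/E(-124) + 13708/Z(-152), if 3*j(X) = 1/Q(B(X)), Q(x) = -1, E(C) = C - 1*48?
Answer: 110896/193629 ≈ 0.57272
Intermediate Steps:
E(C) = -48 + C (E(C) = C - 48 = -48 + C)
B(f) = -5 + (-4 + f)²/8 (B(f) = -5 + (f - 4)²/8 = -5 + (-4 + f)²/8)
j(X) = -⅓ (j(X) = (⅓)/(-1) = (⅓)*(-1) = -⅓)
j(200)/E(-124) + 13708/Z(-152) = -1/(3*(-48 - 124)) + 13708/((-152*(-6 - 152))) = -⅓/(-172) + 13708/((-152*(-158))) = -⅓*(-1/172) + 13708/24016 = 1/516 + 13708*(1/24016) = 1/516 + 3427/6004 = 110896/193629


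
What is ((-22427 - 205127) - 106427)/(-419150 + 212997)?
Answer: 333981/206153 ≈ 1.6201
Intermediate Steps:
((-22427 - 205127) - 106427)/(-419150 + 212997) = (-227554 - 106427)/(-206153) = -333981*(-1/206153) = 333981/206153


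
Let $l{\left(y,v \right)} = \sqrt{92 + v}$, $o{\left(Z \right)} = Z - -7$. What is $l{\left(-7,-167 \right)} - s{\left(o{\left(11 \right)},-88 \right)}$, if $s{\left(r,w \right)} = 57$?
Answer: $-57 + 5 i \sqrt{3} \approx -57.0 + 8.6602 i$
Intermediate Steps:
$o{\left(Z \right)} = 7 + Z$ ($o{\left(Z \right)} = Z + 7 = 7 + Z$)
$l{\left(-7,-167 \right)} - s{\left(o{\left(11 \right)},-88 \right)} = \sqrt{92 - 167} - 57 = \sqrt{-75} - 57 = 5 i \sqrt{3} - 57 = -57 + 5 i \sqrt{3}$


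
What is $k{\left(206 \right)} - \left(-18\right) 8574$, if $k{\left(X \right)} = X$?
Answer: $154538$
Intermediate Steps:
$k{\left(206 \right)} - \left(-18\right) 8574 = 206 - \left(-18\right) 8574 = 206 - -154332 = 206 + 154332 = 154538$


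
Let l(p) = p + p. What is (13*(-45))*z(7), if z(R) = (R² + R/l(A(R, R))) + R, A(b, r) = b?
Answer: -66105/2 ≈ -33053.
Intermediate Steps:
l(p) = 2*p
z(R) = ½ + R + R² (z(R) = (R² + R/((2*R))) + R = (R² + (1/(2*R))*R) + R = (R² + ½) + R = (½ + R²) + R = ½ + R + R²)
(13*(-45))*z(7) = (13*(-45))*(½ + 7 + 7²) = -585*(½ + 7 + 49) = -585*113/2 = -66105/2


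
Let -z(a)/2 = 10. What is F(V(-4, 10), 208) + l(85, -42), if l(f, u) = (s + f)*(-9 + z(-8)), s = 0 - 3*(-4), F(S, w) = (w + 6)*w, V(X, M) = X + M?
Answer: 41699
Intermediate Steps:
z(a) = -20 (z(a) = -2*10 = -20)
V(X, M) = M + X
F(S, w) = w*(6 + w) (F(S, w) = (6 + w)*w = w*(6 + w))
s = 12 (s = 0 + 12 = 12)
l(f, u) = -348 - 29*f (l(f, u) = (12 + f)*(-9 - 20) = (12 + f)*(-29) = -348 - 29*f)
F(V(-4, 10), 208) + l(85, -42) = 208*(6 + 208) + (-348 - 29*85) = 208*214 + (-348 - 2465) = 44512 - 2813 = 41699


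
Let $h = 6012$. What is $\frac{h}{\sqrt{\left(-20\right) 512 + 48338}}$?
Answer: $\frac{3006 \sqrt{38098}}{19049} \approx 30.801$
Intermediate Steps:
$\frac{h}{\sqrt{\left(-20\right) 512 + 48338}} = \frac{6012}{\sqrt{\left(-20\right) 512 + 48338}} = \frac{6012}{\sqrt{-10240 + 48338}} = \frac{6012}{\sqrt{38098}} = 6012 \frac{\sqrt{38098}}{38098} = \frac{3006 \sqrt{38098}}{19049}$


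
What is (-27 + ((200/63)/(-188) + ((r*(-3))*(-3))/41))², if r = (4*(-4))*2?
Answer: 17078754696025/14738202801 ≈ 1158.8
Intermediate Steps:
r = -32 (r = -16*2 = -32)
(-27 + ((200/63)/(-188) + ((r*(-3))*(-3))/41))² = (-27 + ((200/63)/(-188) + (-32*(-3)*(-3))/41))² = (-27 + ((200*(1/63))*(-1/188) + (96*(-3))*(1/41)))² = (-27 + ((200/63)*(-1/188) - 288*1/41))² = (-27 + (-50/2961 - 288/41))² = (-27 - 854818/121401)² = (-4132645/121401)² = 17078754696025/14738202801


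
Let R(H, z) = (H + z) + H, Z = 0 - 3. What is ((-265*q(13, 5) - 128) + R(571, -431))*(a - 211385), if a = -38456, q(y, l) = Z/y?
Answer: -2092168534/13 ≈ -1.6094e+8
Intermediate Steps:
Z = -3
q(y, l) = -3/y
R(H, z) = z + 2*H
((-265*q(13, 5) - 128) + R(571, -431))*(a - 211385) = ((-(-795)/13 - 128) + (-431 + 2*571))*(-38456 - 211385) = ((-(-795)/13 - 128) + (-431 + 1142))*(-249841) = ((-265*(-3/13) - 128) + 711)*(-249841) = ((795/13 - 128) + 711)*(-249841) = (-869/13 + 711)*(-249841) = (8374/13)*(-249841) = -2092168534/13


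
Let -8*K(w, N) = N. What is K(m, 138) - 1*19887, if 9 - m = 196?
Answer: -79617/4 ≈ -19904.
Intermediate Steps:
m = -187 (m = 9 - 1*196 = 9 - 196 = -187)
K(w, N) = -N/8
K(m, 138) - 1*19887 = -1/8*138 - 1*19887 = -69/4 - 19887 = -79617/4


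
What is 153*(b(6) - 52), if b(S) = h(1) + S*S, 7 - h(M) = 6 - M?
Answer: -2142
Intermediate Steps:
h(M) = 1 + M (h(M) = 7 - (6 - M) = 7 + (-6 + M) = 1 + M)
b(S) = 2 + S² (b(S) = (1 + 1) + S*S = 2 + S²)
153*(b(6) - 52) = 153*((2 + 6²) - 52) = 153*((2 + 36) - 52) = 153*(38 - 52) = 153*(-14) = -2142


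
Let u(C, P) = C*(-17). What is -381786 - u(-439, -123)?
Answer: -389249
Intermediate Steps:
u(C, P) = -17*C
-381786 - u(-439, -123) = -381786 - (-17)*(-439) = -381786 - 1*7463 = -381786 - 7463 = -389249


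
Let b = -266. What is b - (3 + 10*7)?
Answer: -339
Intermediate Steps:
b - (3 + 10*7) = -266 - (3 + 10*7) = -266 - (3 + 70) = -266 - 1*73 = -266 - 73 = -339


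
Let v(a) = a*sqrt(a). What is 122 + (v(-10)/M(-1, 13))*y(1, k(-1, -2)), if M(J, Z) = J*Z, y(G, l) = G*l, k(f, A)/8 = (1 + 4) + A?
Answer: 122 + 240*I*sqrt(10)/13 ≈ 122.0 + 58.38*I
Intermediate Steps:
k(f, A) = 40 + 8*A (k(f, A) = 8*((1 + 4) + A) = 8*(5 + A) = 40 + 8*A)
v(a) = a**(3/2)
122 + (v(-10)/M(-1, 13))*y(1, k(-1, -2)) = 122 + ((-10)**(3/2)/((-1*13)))*(1*(40 + 8*(-2))) = 122 + (-10*I*sqrt(10)/(-13))*(1*(40 - 16)) = 122 + (-10*I*sqrt(10)*(-1/13))*(1*24) = 122 + (10*I*sqrt(10)/13)*24 = 122 + 240*I*sqrt(10)/13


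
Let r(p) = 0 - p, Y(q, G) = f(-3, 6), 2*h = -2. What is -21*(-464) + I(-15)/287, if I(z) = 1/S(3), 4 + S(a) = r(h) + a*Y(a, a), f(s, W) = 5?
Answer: 33558337/3444 ≈ 9744.0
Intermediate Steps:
h = -1 (h = (½)*(-2) = -1)
Y(q, G) = 5
r(p) = -p
S(a) = -3 + 5*a (S(a) = -4 + (-1*(-1) + a*5) = -4 + (1 + 5*a) = -3 + 5*a)
I(z) = 1/12 (I(z) = 1/(-3 + 5*3) = 1/(-3 + 15) = 1/12)
-21*(-464) + I(-15)/287 = -21*(-464) + (1/12)/287 = 9744 + (1/12)*(1/287) = 9744 + 1/3444 = 33558337/3444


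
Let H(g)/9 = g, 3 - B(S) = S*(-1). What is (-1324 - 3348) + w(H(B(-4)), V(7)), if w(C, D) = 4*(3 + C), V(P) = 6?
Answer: -4696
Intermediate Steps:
B(S) = 3 + S (B(S) = 3 - S*(-1) = 3 - (-1)*S = 3 + S)
H(g) = 9*g
w(C, D) = 12 + 4*C
(-1324 - 3348) + w(H(B(-4)), V(7)) = (-1324 - 3348) + (12 + 4*(9*(3 - 4))) = -4672 + (12 + 4*(9*(-1))) = -4672 + (12 + 4*(-9)) = -4672 + (12 - 36) = -4672 - 24 = -4696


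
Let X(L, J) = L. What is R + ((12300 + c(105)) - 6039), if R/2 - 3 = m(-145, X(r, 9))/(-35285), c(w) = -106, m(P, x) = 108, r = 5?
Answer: 217390669/35285 ≈ 6161.0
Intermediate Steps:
R = 211494/35285 (R = 6 + 2*(108/(-35285)) = 6 + 2*(108*(-1/35285)) = 6 + 2*(-108/35285) = 6 - 216/35285 = 211494/35285 ≈ 5.9939)
R + ((12300 + c(105)) - 6039) = 211494/35285 + ((12300 - 106) - 6039) = 211494/35285 + (12194 - 6039) = 211494/35285 + 6155 = 217390669/35285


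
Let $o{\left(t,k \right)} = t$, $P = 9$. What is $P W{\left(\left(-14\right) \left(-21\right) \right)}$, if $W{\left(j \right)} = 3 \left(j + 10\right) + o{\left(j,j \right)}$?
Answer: $10854$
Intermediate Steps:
$W{\left(j \right)} = 30 + 4 j$ ($W{\left(j \right)} = 3 \left(j + 10\right) + j = 3 \left(10 + j\right) + j = \left(30 + 3 j\right) + j = 30 + 4 j$)
$P W{\left(\left(-14\right) \left(-21\right) \right)} = 9 \left(30 + 4 \left(\left(-14\right) \left(-21\right)\right)\right) = 9 \left(30 + 4 \cdot 294\right) = 9 \left(30 + 1176\right) = 9 \cdot 1206 = 10854$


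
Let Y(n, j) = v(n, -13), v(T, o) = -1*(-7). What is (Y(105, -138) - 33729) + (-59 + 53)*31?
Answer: -33908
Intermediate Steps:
v(T, o) = 7
Y(n, j) = 7
(Y(105, -138) - 33729) + (-59 + 53)*31 = (7 - 33729) + (-59 + 53)*31 = -33722 - 6*31 = -33722 - 186 = -33908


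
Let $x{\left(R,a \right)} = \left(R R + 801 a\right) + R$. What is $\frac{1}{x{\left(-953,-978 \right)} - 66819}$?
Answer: $\frac{1}{57059} \approx 1.7526 \cdot 10^{-5}$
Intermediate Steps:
$x{\left(R,a \right)} = R + R^{2} + 801 a$ ($x{\left(R,a \right)} = \left(R^{2} + 801 a\right) + R = R + R^{2} + 801 a$)
$\frac{1}{x{\left(-953,-978 \right)} - 66819} = \frac{1}{\left(-953 + \left(-953\right)^{2} + 801 \left(-978\right)\right) - 66819} = \frac{1}{\left(-953 + 908209 - 783378\right) - 66819} = \frac{1}{123878 - 66819} = \frac{1}{57059}$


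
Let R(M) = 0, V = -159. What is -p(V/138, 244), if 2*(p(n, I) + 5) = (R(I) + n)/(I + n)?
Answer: 111763/22342 ≈ 5.0024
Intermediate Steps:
p(n, I) = -5 + n/(2*(I + n)) (p(n, I) = -5 + ((0 + n)/(I + n))/2 = -5 + (n/(I + n))/2 = -5 + n/(2*(I + n)))
-p(V/138, 244) = -(-5*244 - (-1431)/(2*138))/(244 - 159/138) = -(-1220 - (-1431)/(2*138))/(244 - 159*1/138) = -(-1220 - 9/2*(-53/46))/(244 - 53/46) = -(-1220 + 477/92)/11171/46 = -46*(-111763)/(11171*92) = -1*(-111763/22342) = 111763/22342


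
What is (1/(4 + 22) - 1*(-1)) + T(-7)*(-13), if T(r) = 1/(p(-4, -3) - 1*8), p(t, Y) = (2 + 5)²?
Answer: 769/1066 ≈ 0.72139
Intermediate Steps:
p(t, Y) = 49 (p(t, Y) = 7² = 49)
T(r) = 1/41 (T(r) = 1/(49 - 1*8) = 1/(49 - 8) = 1/41)
(1/(4 + 22) - 1*(-1)) + T(-7)*(-13) = (1/(4 + 22) - 1*(-1)) + (1/41)*(-13) = (1/26 + 1) - 13/41 = 27/26 - 13/41 = 769/1066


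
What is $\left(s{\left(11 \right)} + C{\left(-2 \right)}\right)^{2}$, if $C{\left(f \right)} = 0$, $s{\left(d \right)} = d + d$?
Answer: $484$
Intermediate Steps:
$s{\left(d \right)} = 2 d$
$\left(s{\left(11 \right)} + C{\left(-2 \right)}\right)^{2} = \left(2 \cdot 11 + 0\right)^{2} = \left(22 + 0\right)^{2} = 22^{2} = 484$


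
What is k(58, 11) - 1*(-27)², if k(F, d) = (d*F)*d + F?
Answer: 6347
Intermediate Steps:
k(F, d) = F + F*d² (k(F, d) = (F*d)*d + F = F*d² + F = F + F*d²)
k(58, 11) - 1*(-27)² = 58*(1 + 11²) - 1*(-27)² = 58*(1 + 121) - 1*729 = 58*122 - 729 = 7076 - 729 = 6347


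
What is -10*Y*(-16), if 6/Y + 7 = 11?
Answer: 240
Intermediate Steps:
Y = 3/2 (Y = 6/(-7 + 11) = 6/4 = 6*(¼) = 3/2 ≈ 1.5000)
-10*Y*(-16) = -10*3/2*(-16) = -15*(-16) = 240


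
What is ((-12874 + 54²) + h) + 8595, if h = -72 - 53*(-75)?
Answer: 2540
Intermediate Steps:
h = 3903 (h = -72 + 3975 = 3903)
((-12874 + 54²) + h) + 8595 = ((-12874 + 54²) + 3903) + 8595 = ((-12874 + 2916) + 3903) + 8595 = (-9958 + 3903) + 8595 = -6055 + 8595 = 2540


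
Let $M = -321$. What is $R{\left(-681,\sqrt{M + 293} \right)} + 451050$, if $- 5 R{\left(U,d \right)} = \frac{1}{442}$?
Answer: $\frac{996820499}{2210} \approx 4.5105 \cdot 10^{5}$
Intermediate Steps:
$R{\left(U,d \right)} = - \frac{1}{2210}$ ($R{\left(U,d \right)} = - \frac{1}{5 \cdot 442} = \left(- \frac{1}{5}\right) \frac{1}{442} = - \frac{1}{2210}$)
$R{\left(-681,\sqrt{M + 293} \right)} + 451050 = - \frac{1}{2210} + 451050 = \frac{996820499}{2210}$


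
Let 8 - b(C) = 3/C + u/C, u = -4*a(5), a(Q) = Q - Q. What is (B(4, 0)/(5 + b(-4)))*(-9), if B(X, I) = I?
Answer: 0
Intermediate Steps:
a(Q) = 0
u = 0 (u = -4*0 = 0)
b(C) = 8 - 3/C (b(C) = 8 - (3/C + 0/C) = 8 - (3/C + 0) = 8 - 3/C)
(B(4, 0)/(5 + b(-4)))*(-9) = (0/(5 + (8 - 3/(-4))))*(-9) = (0/(5 + (8 - 3*(-1/4))))*(-9) = (0/(5 + (8 + 3/4)))*(-9) = (0/(5 + 35/4))*(-9) = (0/(55/4))*(-9) = (0*(4/55))*(-9) = 0*(-9) = 0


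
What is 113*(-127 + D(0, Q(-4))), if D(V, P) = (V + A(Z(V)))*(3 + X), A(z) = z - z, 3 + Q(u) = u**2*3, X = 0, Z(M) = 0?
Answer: -14351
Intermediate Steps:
Q(u) = -3 + 3*u**2 (Q(u) = -3 + u**2*3 = -3 + 3*u**2)
A(z) = 0
D(V, P) = 3*V (D(V, P) = (V + 0)*(3 + 0) = V*3 = 3*V)
113*(-127 + D(0, Q(-4))) = 113*(-127 + 3*0) = 113*(-127 + 0) = 113*(-127) = -14351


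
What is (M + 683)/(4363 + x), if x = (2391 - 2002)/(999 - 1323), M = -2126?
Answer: -467532/1413223 ≈ -0.33083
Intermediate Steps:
x = -389/324 (x = 389/(-324) = 389*(-1/324) = -389/324 ≈ -1.2006)
(M + 683)/(4363 + x) = (-2126 + 683)/(4363 - 389/324) = -1443/1413223/324 = -1443*324/1413223 = -467532/1413223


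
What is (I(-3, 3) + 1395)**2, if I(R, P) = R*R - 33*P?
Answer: 1703025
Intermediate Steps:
I(R, P) = R**2 - 33*P
(I(-3, 3) + 1395)**2 = (((-3)**2 - 33*3) + 1395)**2 = ((9 - 99) + 1395)**2 = (-90 + 1395)**2 = 1305**2 = 1703025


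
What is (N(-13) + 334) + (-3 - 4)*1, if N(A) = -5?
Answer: 322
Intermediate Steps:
(N(-13) + 334) + (-3 - 4)*1 = (-5 + 334) + (-3 - 4)*1 = 329 - 7*1 = 329 - 7 = 322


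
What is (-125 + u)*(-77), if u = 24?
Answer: 7777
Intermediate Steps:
(-125 + u)*(-77) = (-125 + 24)*(-77) = -101*(-77) = 7777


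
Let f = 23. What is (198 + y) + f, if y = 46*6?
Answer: 497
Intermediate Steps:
y = 276
(198 + y) + f = (198 + 276) + 23 = 474 + 23 = 497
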